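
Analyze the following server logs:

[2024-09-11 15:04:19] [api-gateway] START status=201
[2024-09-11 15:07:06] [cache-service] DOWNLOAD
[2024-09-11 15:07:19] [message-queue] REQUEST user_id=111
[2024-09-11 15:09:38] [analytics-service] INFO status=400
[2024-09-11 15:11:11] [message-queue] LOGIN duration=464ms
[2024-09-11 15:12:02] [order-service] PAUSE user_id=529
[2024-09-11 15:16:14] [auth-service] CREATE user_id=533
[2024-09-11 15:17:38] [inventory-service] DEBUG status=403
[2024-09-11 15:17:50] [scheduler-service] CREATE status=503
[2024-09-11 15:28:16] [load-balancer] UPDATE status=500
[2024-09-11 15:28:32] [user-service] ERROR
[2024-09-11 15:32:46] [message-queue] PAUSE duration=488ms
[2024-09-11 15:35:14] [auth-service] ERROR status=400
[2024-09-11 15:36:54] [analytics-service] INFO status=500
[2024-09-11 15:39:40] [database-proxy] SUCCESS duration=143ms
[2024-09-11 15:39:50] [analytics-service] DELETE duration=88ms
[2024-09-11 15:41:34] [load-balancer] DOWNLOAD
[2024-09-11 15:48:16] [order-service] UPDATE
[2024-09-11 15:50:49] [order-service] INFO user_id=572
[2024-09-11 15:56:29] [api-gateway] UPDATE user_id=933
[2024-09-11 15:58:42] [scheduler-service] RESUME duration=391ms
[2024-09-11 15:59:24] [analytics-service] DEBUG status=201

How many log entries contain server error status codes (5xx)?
3

To find matching entries:

1. Pattern to match: server error status codes (5xx)
2. Scan each log entry for the pattern
3. Count matches: 3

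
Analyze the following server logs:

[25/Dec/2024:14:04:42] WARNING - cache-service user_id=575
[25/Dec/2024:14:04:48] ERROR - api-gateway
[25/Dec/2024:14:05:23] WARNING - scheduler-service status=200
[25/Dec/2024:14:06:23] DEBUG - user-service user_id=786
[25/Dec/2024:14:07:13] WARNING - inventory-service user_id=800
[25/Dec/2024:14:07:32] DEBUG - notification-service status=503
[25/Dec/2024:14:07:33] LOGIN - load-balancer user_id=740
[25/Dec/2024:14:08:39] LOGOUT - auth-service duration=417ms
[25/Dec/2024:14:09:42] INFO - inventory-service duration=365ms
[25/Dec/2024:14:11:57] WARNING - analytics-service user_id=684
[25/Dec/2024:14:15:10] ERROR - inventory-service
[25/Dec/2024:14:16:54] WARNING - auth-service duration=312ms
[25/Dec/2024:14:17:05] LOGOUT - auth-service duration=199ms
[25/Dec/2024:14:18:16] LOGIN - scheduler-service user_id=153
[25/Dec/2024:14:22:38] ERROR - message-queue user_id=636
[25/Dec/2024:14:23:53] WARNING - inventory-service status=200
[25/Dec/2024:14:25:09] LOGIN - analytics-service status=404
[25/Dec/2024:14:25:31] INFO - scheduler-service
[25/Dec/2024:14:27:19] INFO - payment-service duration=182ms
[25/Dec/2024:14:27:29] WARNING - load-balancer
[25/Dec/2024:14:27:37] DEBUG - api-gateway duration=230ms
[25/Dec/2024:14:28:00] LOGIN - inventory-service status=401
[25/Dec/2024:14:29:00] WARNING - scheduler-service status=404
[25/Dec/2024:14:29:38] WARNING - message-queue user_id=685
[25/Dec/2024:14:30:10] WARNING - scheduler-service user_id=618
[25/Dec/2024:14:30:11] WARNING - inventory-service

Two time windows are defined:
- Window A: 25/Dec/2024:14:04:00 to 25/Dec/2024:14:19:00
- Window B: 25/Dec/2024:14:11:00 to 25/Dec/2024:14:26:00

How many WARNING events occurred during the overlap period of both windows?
2

To find overlap events:

1. Window A: 25/Dec/2024:14:04:00 to 25/Dec/2024:14:19:00
2. Window B: 25/Dec/2024:14:11:00 to 25/Dec/2024:14:26:00
3. Overlap period: 25/Dec/2024:14:11:00 to 25/Dec/2024:14:19:00
4. Count WARNING events in overlap: 2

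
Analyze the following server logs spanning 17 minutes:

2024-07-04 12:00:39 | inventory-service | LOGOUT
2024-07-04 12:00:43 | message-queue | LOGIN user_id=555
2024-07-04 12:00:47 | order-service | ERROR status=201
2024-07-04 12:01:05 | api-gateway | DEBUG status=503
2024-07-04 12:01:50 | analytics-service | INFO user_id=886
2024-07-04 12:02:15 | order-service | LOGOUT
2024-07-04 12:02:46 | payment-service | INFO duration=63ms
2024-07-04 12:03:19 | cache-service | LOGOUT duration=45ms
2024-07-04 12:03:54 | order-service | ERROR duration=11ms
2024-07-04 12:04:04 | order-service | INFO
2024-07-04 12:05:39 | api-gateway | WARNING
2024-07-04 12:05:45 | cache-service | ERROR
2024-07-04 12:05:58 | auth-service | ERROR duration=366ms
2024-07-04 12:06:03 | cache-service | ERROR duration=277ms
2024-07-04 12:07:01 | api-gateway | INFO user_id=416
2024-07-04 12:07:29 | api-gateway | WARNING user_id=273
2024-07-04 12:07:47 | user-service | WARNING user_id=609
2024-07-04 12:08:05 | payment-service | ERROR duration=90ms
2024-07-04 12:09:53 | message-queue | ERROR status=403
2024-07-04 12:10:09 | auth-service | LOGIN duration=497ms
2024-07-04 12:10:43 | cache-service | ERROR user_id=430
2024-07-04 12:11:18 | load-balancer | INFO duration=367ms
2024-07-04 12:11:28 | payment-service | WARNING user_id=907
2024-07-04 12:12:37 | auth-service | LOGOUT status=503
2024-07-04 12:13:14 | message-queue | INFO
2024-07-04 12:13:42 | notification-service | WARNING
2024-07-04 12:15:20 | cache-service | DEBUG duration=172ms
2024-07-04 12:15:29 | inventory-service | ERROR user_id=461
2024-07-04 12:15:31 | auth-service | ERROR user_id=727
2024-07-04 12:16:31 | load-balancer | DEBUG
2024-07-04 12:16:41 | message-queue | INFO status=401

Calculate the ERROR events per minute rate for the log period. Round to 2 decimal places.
0.59

To calculate the rate:

1. Count total ERROR events: 10
2. Total time period: 17 minutes
3. Rate = 10 / 17 = 0.59 events per minute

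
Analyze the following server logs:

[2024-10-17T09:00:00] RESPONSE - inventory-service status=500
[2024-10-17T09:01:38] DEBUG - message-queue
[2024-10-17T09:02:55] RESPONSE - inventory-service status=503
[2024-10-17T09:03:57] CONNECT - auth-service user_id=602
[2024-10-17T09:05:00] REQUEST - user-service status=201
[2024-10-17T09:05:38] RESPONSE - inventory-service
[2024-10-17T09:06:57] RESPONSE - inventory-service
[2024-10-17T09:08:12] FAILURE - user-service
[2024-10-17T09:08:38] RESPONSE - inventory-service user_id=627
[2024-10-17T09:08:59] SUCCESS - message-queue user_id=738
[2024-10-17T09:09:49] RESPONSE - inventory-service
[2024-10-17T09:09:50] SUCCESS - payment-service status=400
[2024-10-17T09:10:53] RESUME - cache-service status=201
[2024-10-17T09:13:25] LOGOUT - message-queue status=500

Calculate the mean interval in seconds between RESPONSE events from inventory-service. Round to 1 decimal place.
117.8

To calculate average interval:

1. Find all RESPONSE events for inventory-service in order
2. Calculate time gaps between consecutive events
3. Compute mean of gaps: 589 / 5 = 117.8 seconds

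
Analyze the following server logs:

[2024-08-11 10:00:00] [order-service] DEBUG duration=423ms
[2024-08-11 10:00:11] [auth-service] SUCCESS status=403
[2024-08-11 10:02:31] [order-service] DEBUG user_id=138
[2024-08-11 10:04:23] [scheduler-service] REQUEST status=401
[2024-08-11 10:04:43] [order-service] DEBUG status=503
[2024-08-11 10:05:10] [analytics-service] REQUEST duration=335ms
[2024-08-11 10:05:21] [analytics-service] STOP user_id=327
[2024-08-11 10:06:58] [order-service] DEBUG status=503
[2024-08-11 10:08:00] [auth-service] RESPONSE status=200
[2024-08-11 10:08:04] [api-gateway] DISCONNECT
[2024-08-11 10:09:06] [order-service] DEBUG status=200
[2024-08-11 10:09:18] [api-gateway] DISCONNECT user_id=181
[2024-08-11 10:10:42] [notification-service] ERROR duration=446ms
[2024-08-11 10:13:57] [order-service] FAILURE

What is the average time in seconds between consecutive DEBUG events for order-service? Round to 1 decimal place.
136.5

To calculate average interval:

1. Find all DEBUG events for order-service in order
2. Calculate time gaps between consecutive events
3. Compute mean of gaps: 546 / 4 = 136.5 seconds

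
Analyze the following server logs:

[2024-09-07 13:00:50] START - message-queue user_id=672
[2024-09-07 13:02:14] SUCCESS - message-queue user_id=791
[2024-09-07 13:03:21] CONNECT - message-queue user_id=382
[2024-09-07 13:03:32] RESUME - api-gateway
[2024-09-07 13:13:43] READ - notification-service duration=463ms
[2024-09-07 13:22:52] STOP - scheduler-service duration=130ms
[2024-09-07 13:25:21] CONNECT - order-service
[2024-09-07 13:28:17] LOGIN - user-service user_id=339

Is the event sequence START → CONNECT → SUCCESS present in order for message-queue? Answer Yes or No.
No

To verify sequence order:

1. Find all events in sequence START → CONNECT → SUCCESS for message-queue
2. Extract their timestamps
3. Check if timestamps are in ascending order
4. Result: No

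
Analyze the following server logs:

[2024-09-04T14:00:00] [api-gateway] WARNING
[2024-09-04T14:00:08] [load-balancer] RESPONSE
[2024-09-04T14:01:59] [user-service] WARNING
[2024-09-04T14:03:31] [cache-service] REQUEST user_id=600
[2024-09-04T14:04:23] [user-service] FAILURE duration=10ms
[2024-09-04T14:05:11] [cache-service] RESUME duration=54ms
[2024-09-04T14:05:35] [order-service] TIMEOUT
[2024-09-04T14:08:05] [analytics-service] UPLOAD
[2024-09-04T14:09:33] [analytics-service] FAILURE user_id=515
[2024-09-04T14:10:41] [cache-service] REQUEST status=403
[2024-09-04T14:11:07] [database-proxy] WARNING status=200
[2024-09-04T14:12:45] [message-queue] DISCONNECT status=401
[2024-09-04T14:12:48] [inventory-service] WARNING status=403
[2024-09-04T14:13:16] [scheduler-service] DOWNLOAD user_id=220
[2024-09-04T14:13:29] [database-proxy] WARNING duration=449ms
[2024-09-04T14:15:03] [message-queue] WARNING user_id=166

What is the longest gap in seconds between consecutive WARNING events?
548

To find the longest gap:

1. Extract all WARNING events in chronological order
2. Calculate time differences between consecutive events
3. Find the maximum difference
4. Longest gap: 548 seconds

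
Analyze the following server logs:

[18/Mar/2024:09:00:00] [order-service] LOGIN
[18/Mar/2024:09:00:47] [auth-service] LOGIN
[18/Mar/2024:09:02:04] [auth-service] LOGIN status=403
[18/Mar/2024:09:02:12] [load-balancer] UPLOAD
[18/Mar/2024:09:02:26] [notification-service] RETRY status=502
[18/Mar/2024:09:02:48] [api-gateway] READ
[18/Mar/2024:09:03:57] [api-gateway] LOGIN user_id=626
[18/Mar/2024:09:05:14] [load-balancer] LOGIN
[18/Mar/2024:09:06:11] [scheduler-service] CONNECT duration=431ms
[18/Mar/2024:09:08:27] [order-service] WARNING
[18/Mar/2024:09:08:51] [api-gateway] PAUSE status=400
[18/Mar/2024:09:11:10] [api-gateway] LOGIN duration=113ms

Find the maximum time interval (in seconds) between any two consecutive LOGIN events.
356

To find the longest gap:

1. Extract all LOGIN events in chronological order
2. Calculate time differences between consecutive events
3. Find the maximum difference
4. Longest gap: 356 seconds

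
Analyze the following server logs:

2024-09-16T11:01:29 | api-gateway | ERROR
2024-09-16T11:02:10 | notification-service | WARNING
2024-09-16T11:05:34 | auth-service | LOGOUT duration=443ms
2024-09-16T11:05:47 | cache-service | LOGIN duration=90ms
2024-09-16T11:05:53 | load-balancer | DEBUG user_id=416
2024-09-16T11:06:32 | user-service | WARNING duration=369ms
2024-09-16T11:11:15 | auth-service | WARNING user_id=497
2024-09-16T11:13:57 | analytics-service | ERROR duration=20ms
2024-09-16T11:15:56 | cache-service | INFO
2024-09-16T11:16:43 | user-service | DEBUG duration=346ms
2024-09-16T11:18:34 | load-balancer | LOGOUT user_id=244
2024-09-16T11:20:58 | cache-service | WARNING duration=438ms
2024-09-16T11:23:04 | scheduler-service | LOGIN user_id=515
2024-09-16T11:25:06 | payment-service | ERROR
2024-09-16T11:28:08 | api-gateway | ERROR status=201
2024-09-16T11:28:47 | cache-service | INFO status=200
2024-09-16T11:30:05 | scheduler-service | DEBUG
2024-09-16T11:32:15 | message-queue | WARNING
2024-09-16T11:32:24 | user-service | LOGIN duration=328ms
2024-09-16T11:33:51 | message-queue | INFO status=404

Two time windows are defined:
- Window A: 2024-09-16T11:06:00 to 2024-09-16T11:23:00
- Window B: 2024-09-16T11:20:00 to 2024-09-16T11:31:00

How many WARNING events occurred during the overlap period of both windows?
1

To find overlap events:

1. Window A: 2024-09-16T11:06:00 to 2024-09-16T11:23:00
2. Window B: 2024-09-16T11:20:00 to 2024-09-16T11:31:00
3. Overlap period: 2024-09-16T11:20:00 to 2024-09-16T11:23:00
4. Count WARNING events in overlap: 1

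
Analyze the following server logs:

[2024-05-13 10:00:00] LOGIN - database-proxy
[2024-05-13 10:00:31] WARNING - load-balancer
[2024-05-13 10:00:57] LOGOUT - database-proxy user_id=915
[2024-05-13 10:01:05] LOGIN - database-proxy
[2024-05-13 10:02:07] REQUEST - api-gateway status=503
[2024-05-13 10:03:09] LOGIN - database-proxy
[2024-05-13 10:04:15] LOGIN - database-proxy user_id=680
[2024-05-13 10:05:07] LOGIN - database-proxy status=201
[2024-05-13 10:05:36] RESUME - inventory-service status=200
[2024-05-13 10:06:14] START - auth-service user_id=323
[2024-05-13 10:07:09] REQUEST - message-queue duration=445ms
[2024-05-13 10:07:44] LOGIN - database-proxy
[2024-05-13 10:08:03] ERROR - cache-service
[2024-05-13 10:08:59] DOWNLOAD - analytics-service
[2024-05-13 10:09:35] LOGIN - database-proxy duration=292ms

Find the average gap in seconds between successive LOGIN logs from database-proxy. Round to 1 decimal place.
95.8

To calculate average interval:

1. Find all LOGIN events for database-proxy in order
2. Calculate time gaps between consecutive events
3. Compute mean of gaps: 575 / 6 = 95.8 seconds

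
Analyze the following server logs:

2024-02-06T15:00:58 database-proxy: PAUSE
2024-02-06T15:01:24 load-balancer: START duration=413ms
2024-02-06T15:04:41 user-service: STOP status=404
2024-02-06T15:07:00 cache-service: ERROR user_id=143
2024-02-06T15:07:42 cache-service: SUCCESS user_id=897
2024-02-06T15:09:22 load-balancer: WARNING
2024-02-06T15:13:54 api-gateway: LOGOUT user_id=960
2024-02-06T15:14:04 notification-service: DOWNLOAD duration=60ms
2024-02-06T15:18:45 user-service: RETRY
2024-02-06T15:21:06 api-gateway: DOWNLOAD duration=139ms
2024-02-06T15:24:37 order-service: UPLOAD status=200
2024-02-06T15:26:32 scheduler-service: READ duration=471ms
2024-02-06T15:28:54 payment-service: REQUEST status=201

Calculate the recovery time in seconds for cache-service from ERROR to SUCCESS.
42

To calculate recovery time:

1. Find ERROR event for cache-service: 2024-02-06T15:07:00
2. Find next SUCCESS event for cache-service: 2024-02-06T15:07:42
3. Recovery time: 2024-02-06T15:07:42 - 2024-02-06T15:07:00 = 42 seconds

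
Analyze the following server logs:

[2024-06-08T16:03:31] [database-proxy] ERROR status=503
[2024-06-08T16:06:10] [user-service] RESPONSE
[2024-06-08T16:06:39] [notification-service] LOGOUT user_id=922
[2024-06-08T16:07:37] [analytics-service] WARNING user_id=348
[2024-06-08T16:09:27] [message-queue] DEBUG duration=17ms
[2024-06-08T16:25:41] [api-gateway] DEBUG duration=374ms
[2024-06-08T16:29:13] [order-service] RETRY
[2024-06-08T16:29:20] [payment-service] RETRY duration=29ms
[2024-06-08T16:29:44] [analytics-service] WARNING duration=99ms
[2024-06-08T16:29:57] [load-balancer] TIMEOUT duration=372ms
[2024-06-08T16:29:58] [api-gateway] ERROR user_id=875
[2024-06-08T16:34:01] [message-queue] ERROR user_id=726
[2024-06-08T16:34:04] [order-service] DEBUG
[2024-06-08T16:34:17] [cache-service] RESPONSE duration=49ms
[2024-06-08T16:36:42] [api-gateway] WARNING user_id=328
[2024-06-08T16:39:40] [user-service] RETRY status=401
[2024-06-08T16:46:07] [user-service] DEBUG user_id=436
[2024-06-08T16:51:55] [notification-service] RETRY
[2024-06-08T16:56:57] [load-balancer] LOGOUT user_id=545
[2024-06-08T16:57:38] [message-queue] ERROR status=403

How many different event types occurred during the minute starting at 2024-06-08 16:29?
4

To count unique event types:

1. Filter events in the minute starting at 2024-06-08 16:29
2. Extract event types from matching entries
3. Count unique types: 4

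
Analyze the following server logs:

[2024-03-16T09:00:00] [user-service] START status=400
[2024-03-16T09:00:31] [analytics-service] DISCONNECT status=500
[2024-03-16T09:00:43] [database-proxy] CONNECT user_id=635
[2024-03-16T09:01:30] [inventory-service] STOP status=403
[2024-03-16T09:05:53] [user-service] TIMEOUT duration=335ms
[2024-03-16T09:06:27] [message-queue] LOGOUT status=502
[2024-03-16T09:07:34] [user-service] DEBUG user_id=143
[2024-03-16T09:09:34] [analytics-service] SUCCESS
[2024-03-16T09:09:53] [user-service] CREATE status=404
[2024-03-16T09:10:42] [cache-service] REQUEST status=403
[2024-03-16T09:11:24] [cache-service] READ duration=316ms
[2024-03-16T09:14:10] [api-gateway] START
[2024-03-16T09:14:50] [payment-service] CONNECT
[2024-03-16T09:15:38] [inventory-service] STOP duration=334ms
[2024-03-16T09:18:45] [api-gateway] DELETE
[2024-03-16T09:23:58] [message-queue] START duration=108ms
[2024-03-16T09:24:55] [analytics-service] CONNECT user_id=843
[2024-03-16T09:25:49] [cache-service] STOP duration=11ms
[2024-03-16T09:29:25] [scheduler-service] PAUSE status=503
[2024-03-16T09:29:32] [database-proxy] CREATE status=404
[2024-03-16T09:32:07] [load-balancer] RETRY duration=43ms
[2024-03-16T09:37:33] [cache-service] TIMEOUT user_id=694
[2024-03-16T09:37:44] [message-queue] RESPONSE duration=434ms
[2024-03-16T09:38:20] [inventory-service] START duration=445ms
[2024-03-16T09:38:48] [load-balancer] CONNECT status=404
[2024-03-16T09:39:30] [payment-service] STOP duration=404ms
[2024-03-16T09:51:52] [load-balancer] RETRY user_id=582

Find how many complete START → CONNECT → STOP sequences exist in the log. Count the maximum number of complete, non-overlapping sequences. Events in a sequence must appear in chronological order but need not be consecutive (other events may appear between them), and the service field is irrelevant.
4

To count sequences:

1. Look for pattern: START → CONNECT → STOP
2. Greedily scan the log in chronological order, matching each sequence element in turn (ignoring service)
3. Each time the full pattern completes, increment the count and restart matching from the next event
4. Complete non-overlapping sequences found: 4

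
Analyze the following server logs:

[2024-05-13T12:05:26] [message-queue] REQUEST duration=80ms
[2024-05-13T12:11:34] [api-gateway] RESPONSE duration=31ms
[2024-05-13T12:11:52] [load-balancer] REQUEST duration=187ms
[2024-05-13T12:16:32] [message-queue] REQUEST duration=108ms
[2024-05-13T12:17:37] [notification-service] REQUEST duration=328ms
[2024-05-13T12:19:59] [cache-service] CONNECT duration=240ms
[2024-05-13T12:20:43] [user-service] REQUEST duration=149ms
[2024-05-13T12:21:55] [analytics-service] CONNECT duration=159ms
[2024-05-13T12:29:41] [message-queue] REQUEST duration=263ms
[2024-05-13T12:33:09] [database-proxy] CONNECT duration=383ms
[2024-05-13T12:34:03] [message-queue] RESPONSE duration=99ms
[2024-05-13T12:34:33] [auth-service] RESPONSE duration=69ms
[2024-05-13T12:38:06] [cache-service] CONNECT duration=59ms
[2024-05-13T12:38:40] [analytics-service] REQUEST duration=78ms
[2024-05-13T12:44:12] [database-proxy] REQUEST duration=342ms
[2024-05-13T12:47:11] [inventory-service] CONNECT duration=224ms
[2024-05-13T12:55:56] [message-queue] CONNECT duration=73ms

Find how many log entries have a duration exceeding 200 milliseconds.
6

To count timeouts:

1. Threshold: 200ms
2. Extract duration from each log entry
3. Count entries where duration > 200
4. Timeout count: 6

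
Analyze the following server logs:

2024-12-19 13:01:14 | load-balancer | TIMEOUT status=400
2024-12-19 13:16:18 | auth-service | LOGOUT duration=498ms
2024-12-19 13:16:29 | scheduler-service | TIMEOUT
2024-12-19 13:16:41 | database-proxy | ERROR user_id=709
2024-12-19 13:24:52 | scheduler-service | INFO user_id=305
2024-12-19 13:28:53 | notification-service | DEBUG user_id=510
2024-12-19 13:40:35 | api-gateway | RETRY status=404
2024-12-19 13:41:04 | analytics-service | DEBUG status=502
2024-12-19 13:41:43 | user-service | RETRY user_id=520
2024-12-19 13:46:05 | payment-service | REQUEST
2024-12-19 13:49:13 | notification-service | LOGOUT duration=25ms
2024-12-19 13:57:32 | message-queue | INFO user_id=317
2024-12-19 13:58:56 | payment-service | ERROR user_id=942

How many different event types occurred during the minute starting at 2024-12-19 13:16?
3

To count unique event types:

1. Filter events in the minute starting at 2024-12-19 13:16
2. Extract event types from matching entries
3. Count unique types: 3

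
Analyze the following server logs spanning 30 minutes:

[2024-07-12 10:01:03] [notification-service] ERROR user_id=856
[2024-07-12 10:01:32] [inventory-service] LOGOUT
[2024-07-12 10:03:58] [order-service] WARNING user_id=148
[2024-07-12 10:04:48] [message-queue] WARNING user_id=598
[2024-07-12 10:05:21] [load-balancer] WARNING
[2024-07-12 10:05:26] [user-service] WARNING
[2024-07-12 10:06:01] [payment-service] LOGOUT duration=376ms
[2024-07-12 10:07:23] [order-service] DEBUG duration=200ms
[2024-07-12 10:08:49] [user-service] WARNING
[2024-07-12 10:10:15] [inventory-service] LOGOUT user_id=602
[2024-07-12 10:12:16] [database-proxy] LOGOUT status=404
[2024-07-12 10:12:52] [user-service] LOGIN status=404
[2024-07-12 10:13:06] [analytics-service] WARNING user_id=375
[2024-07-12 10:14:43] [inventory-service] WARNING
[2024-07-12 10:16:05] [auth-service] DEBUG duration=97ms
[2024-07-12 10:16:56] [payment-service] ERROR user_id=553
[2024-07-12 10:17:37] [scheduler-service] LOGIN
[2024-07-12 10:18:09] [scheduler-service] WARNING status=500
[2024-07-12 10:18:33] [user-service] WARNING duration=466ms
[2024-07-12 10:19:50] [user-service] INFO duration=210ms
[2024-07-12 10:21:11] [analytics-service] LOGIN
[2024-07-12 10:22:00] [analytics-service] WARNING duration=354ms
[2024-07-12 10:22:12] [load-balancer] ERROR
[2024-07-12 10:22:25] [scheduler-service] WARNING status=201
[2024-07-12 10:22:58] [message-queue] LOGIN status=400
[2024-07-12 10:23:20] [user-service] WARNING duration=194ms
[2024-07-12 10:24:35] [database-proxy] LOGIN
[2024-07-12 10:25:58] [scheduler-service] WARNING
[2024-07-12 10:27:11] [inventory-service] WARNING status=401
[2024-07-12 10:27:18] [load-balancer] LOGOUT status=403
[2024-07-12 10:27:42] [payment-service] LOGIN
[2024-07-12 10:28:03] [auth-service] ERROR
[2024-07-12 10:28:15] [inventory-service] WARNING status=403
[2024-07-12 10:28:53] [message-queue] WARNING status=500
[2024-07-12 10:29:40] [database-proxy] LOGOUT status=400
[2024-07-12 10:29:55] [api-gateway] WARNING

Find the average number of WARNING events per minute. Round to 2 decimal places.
0.57

To calculate the rate:

1. Count total WARNING events: 17
2. Total time period: 30 minutes
3. Rate = 17 / 30 = 0.57 events per minute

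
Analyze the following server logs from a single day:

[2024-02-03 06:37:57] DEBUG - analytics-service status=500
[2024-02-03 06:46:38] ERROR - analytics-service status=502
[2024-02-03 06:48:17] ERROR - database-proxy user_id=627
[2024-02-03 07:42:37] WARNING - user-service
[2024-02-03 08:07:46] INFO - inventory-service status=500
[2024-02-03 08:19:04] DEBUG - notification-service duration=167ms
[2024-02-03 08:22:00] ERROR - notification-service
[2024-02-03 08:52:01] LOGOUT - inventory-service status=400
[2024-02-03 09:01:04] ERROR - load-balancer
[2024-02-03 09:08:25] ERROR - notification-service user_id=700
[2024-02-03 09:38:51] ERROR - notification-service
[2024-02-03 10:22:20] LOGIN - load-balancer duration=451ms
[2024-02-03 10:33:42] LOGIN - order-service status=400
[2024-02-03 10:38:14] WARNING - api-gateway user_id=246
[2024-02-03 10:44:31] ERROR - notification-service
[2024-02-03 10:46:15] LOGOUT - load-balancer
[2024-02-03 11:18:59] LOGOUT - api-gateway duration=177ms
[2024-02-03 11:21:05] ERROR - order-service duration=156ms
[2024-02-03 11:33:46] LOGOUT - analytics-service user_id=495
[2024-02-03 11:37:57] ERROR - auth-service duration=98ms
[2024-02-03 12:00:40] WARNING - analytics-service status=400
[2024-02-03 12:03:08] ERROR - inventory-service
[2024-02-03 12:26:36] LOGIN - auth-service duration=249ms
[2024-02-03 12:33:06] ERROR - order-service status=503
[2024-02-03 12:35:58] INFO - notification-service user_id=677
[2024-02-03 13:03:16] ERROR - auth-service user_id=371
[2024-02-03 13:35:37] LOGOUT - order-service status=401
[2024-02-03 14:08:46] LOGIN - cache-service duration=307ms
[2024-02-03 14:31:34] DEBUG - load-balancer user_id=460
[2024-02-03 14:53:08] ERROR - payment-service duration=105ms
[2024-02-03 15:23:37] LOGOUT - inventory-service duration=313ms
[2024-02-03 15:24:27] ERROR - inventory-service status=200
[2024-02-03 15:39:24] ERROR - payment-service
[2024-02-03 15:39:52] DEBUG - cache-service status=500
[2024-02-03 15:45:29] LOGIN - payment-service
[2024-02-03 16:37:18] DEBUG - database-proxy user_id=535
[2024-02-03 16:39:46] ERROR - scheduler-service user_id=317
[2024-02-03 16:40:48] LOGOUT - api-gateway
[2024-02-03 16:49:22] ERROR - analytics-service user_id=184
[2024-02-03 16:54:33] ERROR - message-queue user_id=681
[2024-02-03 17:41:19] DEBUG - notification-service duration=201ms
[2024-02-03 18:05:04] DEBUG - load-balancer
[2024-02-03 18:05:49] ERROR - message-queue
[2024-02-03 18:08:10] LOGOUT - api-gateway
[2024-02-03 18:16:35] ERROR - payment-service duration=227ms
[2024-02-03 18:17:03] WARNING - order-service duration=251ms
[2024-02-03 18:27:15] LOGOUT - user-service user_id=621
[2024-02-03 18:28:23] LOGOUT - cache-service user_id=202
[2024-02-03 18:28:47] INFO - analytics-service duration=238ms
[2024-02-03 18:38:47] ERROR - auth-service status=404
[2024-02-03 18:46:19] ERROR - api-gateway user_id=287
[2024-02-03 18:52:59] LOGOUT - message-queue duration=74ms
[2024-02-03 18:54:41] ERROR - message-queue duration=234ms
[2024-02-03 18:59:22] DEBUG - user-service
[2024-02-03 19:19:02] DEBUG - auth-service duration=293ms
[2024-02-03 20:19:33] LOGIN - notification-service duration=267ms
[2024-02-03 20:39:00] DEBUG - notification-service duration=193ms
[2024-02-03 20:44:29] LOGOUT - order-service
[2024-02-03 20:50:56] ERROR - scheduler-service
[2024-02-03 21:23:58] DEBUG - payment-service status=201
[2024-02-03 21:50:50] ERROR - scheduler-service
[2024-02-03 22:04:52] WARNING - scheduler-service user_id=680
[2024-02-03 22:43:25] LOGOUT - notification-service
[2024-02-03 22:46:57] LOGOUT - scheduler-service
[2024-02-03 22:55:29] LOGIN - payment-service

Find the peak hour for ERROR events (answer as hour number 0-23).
18

To find the peak hour:

1. Group all ERROR events by hour
2. Count events in each hour
3. Find hour with maximum count
4. Peak hour: 18 (with 5 events)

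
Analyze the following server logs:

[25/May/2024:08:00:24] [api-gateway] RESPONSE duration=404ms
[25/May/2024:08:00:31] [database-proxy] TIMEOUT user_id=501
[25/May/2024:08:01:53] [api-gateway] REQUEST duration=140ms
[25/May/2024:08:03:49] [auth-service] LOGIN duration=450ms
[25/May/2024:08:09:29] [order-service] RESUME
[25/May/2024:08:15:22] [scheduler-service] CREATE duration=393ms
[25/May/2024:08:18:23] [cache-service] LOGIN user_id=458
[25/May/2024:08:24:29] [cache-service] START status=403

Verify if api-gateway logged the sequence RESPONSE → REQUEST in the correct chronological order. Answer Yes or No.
Yes

To verify sequence order:

1. Find all events in sequence RESPONSE → REQUEST for api-gateway
2. Extract their timestamps
3. Check if timestamps are in ascending order
4. Result: Yes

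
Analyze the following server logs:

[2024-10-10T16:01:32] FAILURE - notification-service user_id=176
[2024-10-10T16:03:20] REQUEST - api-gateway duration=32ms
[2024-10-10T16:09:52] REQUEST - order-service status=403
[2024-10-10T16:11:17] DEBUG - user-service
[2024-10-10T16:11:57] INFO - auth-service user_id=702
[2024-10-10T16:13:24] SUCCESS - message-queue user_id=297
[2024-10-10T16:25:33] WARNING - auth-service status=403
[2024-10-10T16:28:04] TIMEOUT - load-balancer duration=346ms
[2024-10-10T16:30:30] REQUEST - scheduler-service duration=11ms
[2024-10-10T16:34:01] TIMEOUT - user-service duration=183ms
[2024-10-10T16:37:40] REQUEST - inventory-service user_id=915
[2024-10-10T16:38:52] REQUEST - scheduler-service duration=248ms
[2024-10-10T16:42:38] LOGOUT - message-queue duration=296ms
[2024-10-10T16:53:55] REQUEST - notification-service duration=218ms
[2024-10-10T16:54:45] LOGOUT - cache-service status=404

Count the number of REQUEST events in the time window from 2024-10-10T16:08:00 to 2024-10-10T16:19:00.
1

To count events in the time window:

1. Window boundaries: 2024-10-10T16:08:00 to 2024-10-10T16:19:00
2. Filter for REQUEST events within this window
3. Count matching events: 1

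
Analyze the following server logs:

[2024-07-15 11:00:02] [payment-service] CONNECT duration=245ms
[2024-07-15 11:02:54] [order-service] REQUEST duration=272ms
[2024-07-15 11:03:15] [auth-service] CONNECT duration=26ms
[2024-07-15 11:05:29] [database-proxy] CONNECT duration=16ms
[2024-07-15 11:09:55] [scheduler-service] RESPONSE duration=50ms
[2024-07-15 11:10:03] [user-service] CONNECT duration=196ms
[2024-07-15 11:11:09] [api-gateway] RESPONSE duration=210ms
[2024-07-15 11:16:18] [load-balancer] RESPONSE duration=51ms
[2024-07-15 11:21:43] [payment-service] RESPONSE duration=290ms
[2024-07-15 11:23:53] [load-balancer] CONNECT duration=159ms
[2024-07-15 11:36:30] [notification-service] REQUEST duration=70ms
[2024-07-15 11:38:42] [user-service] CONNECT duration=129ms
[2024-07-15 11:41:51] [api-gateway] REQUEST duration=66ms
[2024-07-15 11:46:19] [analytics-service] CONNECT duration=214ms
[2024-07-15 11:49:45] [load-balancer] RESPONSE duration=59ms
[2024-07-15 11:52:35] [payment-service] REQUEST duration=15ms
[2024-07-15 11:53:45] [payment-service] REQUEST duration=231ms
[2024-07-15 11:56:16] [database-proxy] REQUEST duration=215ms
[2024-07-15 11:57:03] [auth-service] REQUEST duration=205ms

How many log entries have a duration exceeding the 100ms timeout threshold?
11

To count timeouts:

1. Threshold: 100ms
2. Extract duration from each log entry
3. Count entries where duration > 100
4. Timeout count: 11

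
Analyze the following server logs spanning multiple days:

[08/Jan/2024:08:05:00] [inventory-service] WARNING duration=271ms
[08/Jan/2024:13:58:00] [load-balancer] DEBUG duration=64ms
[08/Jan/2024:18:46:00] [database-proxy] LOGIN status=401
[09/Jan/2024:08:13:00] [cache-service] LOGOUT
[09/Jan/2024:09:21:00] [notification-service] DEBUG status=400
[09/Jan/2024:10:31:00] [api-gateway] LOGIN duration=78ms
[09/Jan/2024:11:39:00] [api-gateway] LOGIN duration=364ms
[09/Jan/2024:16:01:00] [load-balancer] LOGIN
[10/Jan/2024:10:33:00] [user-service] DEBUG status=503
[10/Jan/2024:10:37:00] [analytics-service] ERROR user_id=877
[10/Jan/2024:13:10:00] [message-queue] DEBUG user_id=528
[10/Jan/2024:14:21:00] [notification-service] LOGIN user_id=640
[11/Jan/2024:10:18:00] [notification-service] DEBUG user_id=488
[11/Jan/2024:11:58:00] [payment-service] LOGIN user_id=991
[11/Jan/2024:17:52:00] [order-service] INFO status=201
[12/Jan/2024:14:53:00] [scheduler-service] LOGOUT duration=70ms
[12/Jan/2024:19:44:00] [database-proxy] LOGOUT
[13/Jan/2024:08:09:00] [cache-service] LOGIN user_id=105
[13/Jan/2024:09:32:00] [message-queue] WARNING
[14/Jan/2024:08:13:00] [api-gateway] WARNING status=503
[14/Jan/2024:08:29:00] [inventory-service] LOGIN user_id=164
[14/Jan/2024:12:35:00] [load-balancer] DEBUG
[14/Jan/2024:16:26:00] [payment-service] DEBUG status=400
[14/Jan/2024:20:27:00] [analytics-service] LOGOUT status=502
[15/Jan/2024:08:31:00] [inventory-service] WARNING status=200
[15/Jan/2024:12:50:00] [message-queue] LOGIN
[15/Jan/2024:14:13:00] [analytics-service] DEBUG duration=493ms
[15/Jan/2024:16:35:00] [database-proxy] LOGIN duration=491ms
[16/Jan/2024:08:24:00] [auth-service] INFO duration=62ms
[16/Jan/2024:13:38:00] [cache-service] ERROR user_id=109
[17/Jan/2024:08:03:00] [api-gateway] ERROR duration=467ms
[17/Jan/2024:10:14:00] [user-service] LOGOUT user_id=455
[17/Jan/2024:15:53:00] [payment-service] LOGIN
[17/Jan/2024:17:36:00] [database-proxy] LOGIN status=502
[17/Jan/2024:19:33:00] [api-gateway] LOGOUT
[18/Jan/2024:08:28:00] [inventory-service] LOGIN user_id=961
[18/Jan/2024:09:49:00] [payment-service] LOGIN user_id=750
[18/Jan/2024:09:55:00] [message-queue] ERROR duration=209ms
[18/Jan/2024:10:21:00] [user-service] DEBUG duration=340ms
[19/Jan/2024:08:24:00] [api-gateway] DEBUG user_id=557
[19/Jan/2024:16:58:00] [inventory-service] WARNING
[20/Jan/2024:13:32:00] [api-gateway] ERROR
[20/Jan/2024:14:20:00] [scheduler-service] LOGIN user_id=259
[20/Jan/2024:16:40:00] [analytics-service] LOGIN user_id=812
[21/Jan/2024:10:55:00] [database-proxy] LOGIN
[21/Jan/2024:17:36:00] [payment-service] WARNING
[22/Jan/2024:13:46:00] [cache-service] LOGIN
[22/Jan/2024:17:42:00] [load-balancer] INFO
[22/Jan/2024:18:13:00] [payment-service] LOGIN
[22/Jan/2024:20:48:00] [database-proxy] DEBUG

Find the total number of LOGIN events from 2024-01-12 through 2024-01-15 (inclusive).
4

To filter by date range:

1. Date range: 2024-01-12 through 2024-01-15, both dates inclusive
2. Filter for LOGIN events whose date falls in this range
3. Count matching events: 4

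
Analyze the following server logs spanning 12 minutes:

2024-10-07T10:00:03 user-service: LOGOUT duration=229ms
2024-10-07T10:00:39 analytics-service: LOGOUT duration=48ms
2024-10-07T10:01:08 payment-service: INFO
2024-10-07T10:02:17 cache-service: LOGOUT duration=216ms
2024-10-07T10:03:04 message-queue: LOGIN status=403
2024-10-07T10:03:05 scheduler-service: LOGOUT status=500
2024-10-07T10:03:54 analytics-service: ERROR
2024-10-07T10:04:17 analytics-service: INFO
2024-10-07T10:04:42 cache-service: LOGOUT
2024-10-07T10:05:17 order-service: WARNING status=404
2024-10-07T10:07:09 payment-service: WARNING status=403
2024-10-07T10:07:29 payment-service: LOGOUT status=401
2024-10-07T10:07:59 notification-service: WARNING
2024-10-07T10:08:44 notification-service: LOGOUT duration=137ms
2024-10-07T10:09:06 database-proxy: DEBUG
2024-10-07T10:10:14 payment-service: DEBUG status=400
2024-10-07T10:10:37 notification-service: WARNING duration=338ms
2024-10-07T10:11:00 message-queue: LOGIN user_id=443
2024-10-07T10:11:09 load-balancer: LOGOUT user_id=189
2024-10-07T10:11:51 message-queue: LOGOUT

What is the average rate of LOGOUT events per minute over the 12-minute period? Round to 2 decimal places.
0.75

To calculate the rate:

1. Count total LOGOUT events: 9
2. Total time period: 12 minutes
3. Rate = 9 / 12 = 0.75 events per minute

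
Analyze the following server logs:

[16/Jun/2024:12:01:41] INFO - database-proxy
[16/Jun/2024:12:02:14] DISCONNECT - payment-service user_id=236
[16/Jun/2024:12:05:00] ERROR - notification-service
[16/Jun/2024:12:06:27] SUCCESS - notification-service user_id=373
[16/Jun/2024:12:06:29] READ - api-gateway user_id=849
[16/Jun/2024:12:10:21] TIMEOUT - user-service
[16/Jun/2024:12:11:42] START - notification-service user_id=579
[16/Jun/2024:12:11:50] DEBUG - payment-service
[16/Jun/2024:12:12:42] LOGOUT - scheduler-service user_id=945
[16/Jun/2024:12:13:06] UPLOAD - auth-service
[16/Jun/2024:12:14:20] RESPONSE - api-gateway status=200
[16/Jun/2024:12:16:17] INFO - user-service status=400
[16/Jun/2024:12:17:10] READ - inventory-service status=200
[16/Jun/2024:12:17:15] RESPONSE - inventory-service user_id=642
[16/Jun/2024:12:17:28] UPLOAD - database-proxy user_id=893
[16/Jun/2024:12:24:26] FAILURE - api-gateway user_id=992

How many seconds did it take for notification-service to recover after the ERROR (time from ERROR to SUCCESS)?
87

To calculate recovery time:

1. Find ERROR event for notification-service: 16/Jun/2024:12:05:00
2. Find next SUCCESS event for notification-service: 16/Jun/2024:12:06:27
3. Recovery time: 16/Jun/2024:12:06:27 - 16/Jun/2024:12:05:00 = 87 seconds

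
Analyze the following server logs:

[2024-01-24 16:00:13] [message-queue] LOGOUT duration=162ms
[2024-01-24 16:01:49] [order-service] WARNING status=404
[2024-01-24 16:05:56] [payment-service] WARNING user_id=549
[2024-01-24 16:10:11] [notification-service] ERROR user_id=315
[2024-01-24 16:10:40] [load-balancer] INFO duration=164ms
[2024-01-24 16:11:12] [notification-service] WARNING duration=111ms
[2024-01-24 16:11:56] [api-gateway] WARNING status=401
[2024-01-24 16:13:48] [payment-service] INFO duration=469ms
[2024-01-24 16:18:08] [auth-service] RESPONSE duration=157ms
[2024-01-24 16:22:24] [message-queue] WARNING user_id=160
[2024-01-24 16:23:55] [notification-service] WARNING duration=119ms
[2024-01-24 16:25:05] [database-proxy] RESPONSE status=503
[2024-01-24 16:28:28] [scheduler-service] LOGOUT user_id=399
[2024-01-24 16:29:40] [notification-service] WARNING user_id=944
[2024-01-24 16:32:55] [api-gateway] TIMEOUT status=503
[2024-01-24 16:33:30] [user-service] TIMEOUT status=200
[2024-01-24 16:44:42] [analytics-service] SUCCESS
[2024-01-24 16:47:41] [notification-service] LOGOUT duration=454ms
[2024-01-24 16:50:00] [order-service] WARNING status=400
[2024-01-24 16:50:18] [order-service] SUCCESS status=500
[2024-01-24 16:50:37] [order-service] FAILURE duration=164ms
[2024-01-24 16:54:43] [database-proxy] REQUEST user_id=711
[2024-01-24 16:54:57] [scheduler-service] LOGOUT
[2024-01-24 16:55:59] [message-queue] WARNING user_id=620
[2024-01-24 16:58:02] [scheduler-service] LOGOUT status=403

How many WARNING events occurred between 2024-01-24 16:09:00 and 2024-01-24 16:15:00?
2

To count events in the time window:

1. Window boundaries: 2024-01-24 16:09:00 to 2024-01-24 16:15:00
2. Filter for WARNING events within this window
3. Count matching events: 2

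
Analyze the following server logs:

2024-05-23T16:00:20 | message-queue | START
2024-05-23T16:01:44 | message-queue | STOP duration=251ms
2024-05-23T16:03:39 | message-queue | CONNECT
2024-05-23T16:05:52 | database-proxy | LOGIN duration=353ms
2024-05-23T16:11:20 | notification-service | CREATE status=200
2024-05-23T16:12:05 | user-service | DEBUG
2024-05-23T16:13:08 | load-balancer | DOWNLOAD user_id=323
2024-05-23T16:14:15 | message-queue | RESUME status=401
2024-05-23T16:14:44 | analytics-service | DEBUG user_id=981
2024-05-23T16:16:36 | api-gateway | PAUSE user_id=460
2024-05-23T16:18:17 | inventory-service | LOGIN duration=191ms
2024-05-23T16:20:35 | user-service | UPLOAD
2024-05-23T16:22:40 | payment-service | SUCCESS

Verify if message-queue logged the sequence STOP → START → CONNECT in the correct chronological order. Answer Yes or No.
No

To verify sequence order:

1. Find all events in sequence STOP → START → CONNECT for message-queue
2. Extract their timestamps
3. Check if timestamps are in ascending order
4. Result: No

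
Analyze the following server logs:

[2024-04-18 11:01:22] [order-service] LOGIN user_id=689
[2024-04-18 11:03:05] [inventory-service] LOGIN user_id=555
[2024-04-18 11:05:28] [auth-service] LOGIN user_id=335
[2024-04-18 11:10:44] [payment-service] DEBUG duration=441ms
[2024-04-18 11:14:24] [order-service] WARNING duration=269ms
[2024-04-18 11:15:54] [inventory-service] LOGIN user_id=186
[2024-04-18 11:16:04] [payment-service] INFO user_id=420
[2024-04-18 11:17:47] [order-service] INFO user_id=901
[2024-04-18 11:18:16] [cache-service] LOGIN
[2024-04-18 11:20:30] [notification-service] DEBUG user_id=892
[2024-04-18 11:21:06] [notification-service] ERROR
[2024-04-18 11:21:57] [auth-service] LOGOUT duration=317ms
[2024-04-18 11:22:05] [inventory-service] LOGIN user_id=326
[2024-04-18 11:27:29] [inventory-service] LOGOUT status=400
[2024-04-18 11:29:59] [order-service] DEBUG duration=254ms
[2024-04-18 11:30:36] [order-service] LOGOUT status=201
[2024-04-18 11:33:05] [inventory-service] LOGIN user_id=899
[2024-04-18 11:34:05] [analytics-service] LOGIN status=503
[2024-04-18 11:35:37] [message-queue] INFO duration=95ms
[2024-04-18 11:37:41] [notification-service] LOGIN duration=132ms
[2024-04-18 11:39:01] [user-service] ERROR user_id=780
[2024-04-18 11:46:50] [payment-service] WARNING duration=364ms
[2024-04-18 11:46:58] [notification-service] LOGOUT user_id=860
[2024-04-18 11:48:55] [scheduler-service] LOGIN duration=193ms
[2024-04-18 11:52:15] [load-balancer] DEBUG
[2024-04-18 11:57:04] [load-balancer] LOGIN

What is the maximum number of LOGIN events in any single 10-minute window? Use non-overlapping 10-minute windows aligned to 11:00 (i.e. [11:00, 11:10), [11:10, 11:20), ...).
3

To find the burst window:

1. Divide the log period into non-overlapping 10-minute windows starting at 11:00
2. Count LOGIN events in each window
3. Find the window with maximum count
4. Maximum events in a window: 3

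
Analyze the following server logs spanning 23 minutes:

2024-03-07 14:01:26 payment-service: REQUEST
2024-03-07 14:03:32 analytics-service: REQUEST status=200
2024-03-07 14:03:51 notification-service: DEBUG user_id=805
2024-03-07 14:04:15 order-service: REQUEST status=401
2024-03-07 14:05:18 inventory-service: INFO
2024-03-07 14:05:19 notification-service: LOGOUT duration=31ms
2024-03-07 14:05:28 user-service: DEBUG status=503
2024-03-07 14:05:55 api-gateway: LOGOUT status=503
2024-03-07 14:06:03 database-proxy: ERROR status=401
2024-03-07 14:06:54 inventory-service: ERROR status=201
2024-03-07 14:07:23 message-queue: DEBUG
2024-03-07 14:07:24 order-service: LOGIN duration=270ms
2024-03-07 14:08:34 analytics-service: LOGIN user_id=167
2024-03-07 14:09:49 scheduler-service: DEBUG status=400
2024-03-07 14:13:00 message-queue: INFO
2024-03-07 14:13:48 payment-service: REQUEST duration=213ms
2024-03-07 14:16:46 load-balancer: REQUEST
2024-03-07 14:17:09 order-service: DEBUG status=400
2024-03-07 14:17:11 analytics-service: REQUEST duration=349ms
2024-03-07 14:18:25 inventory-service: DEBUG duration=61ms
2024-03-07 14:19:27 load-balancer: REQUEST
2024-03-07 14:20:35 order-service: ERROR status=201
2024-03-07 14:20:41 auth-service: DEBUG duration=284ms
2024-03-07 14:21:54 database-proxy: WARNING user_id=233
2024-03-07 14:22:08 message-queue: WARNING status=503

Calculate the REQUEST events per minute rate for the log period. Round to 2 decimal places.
0.3

To calculate the rate:

1. Count total REQUEST events: 7
2. Total time period: 23 minutes
3. Rate = 7 / 23 = 0.3 events per minute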